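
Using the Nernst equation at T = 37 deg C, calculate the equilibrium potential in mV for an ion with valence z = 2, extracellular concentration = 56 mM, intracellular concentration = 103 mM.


E = (RT/(zF)) * ln(C_out/C_in)
T = 37 + 273.15 = 310.15 K
E = (8.314 * 310.15 / (2 * 96485)) * ln(56/103)
E = -8.143 mV


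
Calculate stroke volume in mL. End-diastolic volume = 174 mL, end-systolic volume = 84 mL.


SV = EDV - ESV
SV = 174 - 84
SV = 90 mL


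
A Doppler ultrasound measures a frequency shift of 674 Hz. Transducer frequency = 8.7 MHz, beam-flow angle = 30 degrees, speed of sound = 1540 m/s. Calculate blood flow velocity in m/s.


v = fd * c / (2 * f0 * cos(theta))
v = 674 * 1540 / (2 * 8.7000e+06 * cos(30))
v = 0.06888 m/s


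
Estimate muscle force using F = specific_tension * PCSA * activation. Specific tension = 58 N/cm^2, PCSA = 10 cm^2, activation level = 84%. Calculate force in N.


F = sigma * PCSA * activation
F = 58 * 10 * 0.84
F = 487.2 N


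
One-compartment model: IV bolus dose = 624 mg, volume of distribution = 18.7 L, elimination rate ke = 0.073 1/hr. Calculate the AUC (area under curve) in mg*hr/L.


C0 = Dose/Vd = 624/18.7 = 33.369 mg/L
AUC = C0/ke = 33.369/0.073
AUC = 457.1 mg*hr/L


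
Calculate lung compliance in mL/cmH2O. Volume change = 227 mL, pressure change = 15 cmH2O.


C = dV / dP
C = 227 / 15
C = 15.13 mL/cmH2O


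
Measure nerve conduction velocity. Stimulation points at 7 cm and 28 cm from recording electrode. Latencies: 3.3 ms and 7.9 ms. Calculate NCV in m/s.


Distance = (28 - 7) / 100 = 0.21 m
dt = (7.9 - 3.3) / 1000 = 0.0046 s
NCV = dist / dt = 45.65 m/s


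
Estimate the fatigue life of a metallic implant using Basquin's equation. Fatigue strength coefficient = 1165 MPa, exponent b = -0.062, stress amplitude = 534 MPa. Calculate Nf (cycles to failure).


sigma_a = sigma_f' * (2Nf)^b
2Nf = (sigma_a/sigma_f')^(1/b)
2Nf = (534/1165)^(1/-0.062)
2Nf = 291251.95
Nf = 1.456e+05


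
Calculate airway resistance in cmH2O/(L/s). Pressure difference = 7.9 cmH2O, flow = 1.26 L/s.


R = dP / flow
R = 7.9 / 1.26
R = 6.27 cmH2O/(L/s)


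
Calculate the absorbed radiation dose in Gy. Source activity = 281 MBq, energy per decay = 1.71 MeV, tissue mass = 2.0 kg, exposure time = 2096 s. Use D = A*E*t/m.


A = 281 MBq = 2.8100e+08 Bq
E = 1.71 MeV = 2.73942e-13 J
D = A*E*t/m = 2.8100e+08*2.73942e-13*2096/2.0
D = 0.08067 Gy


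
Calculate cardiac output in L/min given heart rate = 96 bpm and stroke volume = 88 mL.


CO = HR * SV
CO = 96 * 88 / 1000
CO = 8.448 L/min


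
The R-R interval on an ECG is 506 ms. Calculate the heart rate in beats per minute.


HR = 60 / RR_interval(s)
RR = 506 ms = 0.506 s
HR = 60 / 0.506 = 118.6 bpm


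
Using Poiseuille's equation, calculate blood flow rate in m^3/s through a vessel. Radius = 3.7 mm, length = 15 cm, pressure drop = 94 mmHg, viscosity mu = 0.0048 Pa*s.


Q = pi*r^4*dP / (8*mu*L)
r = 0.0037 m, L = 0.15 m
dP = 94 mmHg = 12532.268 Pa
Q = 0.001281 m^3/s


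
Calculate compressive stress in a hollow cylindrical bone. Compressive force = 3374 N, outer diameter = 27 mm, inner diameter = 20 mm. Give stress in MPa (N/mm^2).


A = pi*(r_o^2 - r_i^2)
r_o = 13.5 mm, r_i = 10 mm
A = 258.396 mm^2
sigma = F/A = 3374 / 258.396
sigma = 13.06 MPa


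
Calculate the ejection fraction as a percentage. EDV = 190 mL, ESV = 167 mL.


SV = EDV - ESV = 190 - 167 = 23 mL
EF = SV/EDV * 100 = 23/190 * 100
EF = 12.11%


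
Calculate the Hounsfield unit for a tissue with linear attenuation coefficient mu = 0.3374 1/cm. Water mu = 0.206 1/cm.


HU = ((mu_tissue - mu_water) / mu_water) * 1000
HU = ((0.3374 - 0.206) / 0.206) * 1000
HU = 637.9


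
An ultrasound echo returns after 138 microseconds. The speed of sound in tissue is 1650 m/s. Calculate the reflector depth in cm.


depth = c * t / 2
t = 138 us = 1.3800e-04 s
depth = 1650 * 1.3800e-04 / 2
depth = 0.11385 m = 11.385 cm


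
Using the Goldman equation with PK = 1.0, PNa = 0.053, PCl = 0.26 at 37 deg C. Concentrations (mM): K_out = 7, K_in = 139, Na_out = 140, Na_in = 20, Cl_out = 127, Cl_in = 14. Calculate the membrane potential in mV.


Vm = (RT/F)*ln((PK*Ko + PNa*Nao + PCl*Cli)/(PK*Ki + PNa*Nai + PCl*Clo))
Numer = 18.06, Denom = 173.08
Vm = -60.4 mV


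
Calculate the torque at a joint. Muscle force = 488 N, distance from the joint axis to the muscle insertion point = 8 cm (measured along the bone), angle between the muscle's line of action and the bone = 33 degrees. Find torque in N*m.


Torque = F * d * sin(theta)   (moment arm = d*sin(theta))
d = 8 cm = 0.08 m
Torque = 488 * 0.08 * sin(33)
Torque = 21.26 N*m


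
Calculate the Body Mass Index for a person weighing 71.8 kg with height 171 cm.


BMI = weight / height^2
height = 171 cm = 1.71 m
BMI = 71.8 / 1.71^2
BMI = 24.55 kg/m^2


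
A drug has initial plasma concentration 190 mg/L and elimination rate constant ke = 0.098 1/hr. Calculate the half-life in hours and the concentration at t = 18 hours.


t_half = ln(2) / ke = 0.693147 / 0.098 = 7.073 hr
C(t) = C0 * exp(-ke*t) = 190 * exp(-0.098*18)
C(18) = 32.56 mg/L


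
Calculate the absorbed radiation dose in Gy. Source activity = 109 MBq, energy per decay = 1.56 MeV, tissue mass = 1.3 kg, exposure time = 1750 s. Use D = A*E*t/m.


A = 109 MBq = 1.0900e+08 Bq
E = 1.56 MeV = 2.49912e-13 J
D = A*E*t/m = 1.0900e+08*2.49912e-13*1750/1.3
D = 0.03667 Gy


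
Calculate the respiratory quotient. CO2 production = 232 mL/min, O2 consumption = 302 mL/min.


RQ = VCO2 / VO2
RQ = 232 / 302
RQ = 0.7682


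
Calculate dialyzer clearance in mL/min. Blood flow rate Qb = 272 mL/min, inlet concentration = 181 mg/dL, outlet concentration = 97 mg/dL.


K = Qb * (Cb_in - Cb_out) / Cb_in
K = 272 * (181 - 97) / 181
K = 126.2 mL/min


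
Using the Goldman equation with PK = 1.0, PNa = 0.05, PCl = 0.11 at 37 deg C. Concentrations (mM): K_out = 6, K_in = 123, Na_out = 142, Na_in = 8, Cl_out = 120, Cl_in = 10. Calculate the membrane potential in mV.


Vm = (RT/F)*ln((PK*Ko + PNa*Nao + PCl*Cli)/(PK*Ki + PNa*Nai + PCl*Clo))
Numer = 14.2, Denom = 136.6
Vm = -60.5 mV


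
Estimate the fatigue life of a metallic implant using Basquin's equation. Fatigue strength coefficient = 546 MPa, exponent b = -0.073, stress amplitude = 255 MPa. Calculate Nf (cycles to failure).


sigma_a = sigma_f' * (2Nf)^b
2Nf = (sigma_a/sigma_f')^(1/b)
2Nf = (255/546)^(1/-0.073)
2Nf = 33844.319
Nf = 1.692e+04


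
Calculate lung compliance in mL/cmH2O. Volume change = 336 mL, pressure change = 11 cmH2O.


C = dV / dP
C = 336 / 11
C = 30.55 mL/cmH2O


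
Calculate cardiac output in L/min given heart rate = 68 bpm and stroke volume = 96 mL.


CO = HR * SV
CO = 68 * 96 / 1000
CO = 6.528 L/min


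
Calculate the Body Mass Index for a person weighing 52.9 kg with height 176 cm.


BMI = weight / height^2
height = 176 cm = 1.76 m
BMI = 52.9 / 1.76^2
BMI = 17.08 kg/m^2


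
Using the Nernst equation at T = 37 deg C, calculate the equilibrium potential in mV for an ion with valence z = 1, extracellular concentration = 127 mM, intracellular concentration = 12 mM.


E = (RT/(zF)) * ln(C_out/C_in)
T = 37 + 273.15 = 310.15 K
E = (8.314 * 310.15 / (1 * 96485)) * ln(127/12)
E = 63.05 mV


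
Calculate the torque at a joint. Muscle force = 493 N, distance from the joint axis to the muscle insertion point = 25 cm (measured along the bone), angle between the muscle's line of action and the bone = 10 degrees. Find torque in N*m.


Torque = F * d * sin(theta)   (moment arm = d*sin(theta))
d = 25 cm = 0.25 m
Torque = 493 * 0.25 * sin(10)
Torque = 21.4 N*m


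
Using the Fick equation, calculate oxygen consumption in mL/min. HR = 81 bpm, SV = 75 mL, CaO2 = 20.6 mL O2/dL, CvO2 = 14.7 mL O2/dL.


CO = HR*SV = 81*75/1000 = 6.075 L/min
a-v O2 diff = 20.6 - 14.7 = 5.9 mL/dL
VO2 = CO * (CaO2-CvO2) * 10 dL/L
VO2 = 6.075 * 5.9 * 10
VO2 = 358.4 mL/min


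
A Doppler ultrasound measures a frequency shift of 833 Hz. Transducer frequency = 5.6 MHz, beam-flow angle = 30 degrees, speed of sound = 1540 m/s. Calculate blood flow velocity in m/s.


v = fd * c / (2 * f0 * cos(theta))
v = 833 * 1540 / (2 * 5.6000e+06 * cos(30))
v = 0.1323 m/s


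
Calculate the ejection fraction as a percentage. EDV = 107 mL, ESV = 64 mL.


SV = EDV - ESV = 107 - 64 = 43 mL
EF = SV/EDV * 100 = 43/107 * 100
EF = 40.19%


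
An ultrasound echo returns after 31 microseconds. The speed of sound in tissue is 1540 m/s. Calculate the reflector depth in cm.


depth = c * t / 2
t = 31 us = 3.1000e-05 s
depth = 1540 * 3.1000e-05 / 2
depth = 0.02387 m = 2.387 cm


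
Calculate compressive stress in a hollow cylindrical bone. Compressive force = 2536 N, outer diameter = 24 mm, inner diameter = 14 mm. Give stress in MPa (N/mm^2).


A = pi*(r_o^2 - r_i^2)
r_o = 12 mm, r_i = 7 mm
A = 298.451 mm^2
sigma = F/A = 2536 / 298.451
sigma = 8.497 MPa


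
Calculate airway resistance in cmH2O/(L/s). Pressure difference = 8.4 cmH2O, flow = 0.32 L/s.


R = dP / flow
R = 8.4 / 0.32
R = 26.25 cmH2O/(L/s)


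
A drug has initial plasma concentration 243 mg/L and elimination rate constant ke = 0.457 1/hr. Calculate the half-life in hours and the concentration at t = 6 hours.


t_half = ln(2) / ke = 0.693147 / 0.457 = 1.517 hr
C(t) = C0 * exp(-ke*t) = 243 * exp(-0.457*6)
C(6) = 15.66 mg/L


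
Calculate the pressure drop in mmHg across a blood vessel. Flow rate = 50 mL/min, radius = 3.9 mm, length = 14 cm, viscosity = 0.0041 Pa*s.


dP = 8*mu*L*Q / (pi*r^4)
Q = 50 mL/min = 8.33333e-07 m^3/s
dP = 5.26517 Pa = 5.26517 / 133.322 mmHg = 0.03949 mmHg


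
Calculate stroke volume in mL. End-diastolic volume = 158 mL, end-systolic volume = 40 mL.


SV = EDV - ESV
SV = 158 - 40
SV = 118 mL


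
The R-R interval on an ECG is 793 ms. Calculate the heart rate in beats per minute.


HR = 60 / RR_interval(s)
RR = 793 ms = 0.793 s
HR = 60 / 0.793 = 75.66 bpm


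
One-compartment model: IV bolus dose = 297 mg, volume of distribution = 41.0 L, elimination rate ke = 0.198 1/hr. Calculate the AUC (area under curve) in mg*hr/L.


C0 = Dose/Vd = 297/41.0 = 7.2439 mg/L
AUC = C0/ke = 7.2439/0.198
AUC = 36.59 mg*hr/L


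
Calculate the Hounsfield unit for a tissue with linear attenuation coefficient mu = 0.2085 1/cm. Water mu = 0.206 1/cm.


HU = ((mu_tissue - mu_water) / mu_water) * 1000
HU = ((0.2085 - 0.206) / 0.206) * 1000
HU = 12.14


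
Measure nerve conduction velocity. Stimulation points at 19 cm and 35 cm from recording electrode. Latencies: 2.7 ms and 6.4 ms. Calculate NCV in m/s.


Distance = (35 - 19) / 100 = 0.16 m
dt = (6.4 - 2.7) / 1000 = 0.0037 s
NCV = dist / dt = 43.24 m/s


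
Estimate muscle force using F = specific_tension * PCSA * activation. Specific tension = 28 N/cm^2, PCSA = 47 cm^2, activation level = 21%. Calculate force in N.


F = sigma * PCSA * activation
F = 28 * 47 * 0.21
F = 276.4 N


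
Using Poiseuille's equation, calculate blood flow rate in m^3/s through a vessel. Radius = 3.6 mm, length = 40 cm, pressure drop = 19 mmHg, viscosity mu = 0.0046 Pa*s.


Q = pi*r^4*dP / (8*mu*L)
r = 0.0036 m, L = 0.4 m
dP = 19 mmHg = 2533.118 Pa
Q = 9.0805e-05 m^3/s


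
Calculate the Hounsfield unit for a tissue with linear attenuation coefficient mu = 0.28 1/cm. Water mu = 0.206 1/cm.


HU = ((mu_tissue - mu_water) / mu_water) * 1000
HU = ((0.28 - 0.206) / 0.206) * 1000
HU = 359.2


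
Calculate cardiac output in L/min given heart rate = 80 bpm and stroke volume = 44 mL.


CO = HR * SV
CO = 80 * 44 / 1000
CO = 3.52 L/min


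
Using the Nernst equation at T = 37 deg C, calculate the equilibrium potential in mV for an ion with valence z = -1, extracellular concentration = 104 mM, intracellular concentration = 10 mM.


E = (RT/(zF)) * ln(C_out/C_in)
T = 37 + 273.15 = 310.15 K
E = (8.314 * 310.15 / (-1 * 96485)) * ln(104/10)
E = -62.59 mV


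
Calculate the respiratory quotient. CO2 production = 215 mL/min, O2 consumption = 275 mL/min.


RQ = VCO2 / VO2
RQ = 215 / 275
RQ = 0.7818


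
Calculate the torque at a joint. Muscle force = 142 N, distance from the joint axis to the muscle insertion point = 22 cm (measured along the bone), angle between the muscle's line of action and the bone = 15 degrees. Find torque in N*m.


Torque = F * d * sin(theta)   (moment arm = d*sin(theta))
d = 22 cm = 0.22 m
Torque = 142 * 0.22 * sin(15)
Torque = 8.086 N*m


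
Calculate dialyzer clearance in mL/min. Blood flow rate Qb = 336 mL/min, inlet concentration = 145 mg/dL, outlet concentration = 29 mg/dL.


K = Qb * (Cb_in - Cb_out) / Cb_in
K = 336 * (145 - 29) / 145
K = 268.8 mL/min


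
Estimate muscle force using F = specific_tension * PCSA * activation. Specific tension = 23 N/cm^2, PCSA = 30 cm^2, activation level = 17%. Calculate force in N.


F = sigma * PCSA * activation
F = 23 * 30 * 0.17
F = 117.3 N


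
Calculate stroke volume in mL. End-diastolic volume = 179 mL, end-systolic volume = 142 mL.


SV = EDV - ESV
SV = 179 - 142
SV = 37 mL


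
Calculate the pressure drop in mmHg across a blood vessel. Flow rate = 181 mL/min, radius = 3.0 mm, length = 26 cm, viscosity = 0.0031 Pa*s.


dP = 8*mu*L*Q / (pi*r^4)
Q = 181 mL/min = 3.01667e-06 m^3/s
dP = 76.4395 Pa = 76.4395 / 133.322 mmHg = 0.5733 mmHg


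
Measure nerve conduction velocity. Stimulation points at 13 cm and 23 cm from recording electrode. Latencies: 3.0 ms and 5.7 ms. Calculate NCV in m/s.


Distance = (23 - 13) / 100 = 0.1 m
dt = (5.7 - 3.0) / 1000 = 0.0027 s
NCV = dist / dt = 37.04 m/s


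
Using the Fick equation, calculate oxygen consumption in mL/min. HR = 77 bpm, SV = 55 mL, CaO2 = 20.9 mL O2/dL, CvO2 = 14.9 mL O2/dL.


CO = HR*SV = 77*55/1000 = 4.235 L/min
a-v O2 diff = 20.9 - 14.9 = 6 mL/dL
VO2 = CO * (CaO2-CvO2) * 10 dL/L
VO2 = 4.235 * 6 * 10
VO2 = 254.1 mL/min


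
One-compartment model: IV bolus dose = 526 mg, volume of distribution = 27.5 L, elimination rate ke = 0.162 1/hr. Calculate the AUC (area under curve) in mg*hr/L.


C0 = Dose/Vd = 526/27.5 = 19.1273 mg/L
AUC = C0/ke = 19.1273/0.162
AUC = 118.1 mg*hr/L


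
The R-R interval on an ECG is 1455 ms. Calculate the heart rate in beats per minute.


HR = 60 / RR_interval(s)
RR = 1455 ms = 1.455 s
HR = 60 / 1.455 = 41.24 bpm


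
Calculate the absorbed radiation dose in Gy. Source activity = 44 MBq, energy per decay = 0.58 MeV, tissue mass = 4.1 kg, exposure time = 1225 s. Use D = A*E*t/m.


A = 44 MBq = 4.4000e+07 Bq
E = 0.58 MeV = 9.2916e-14 J
D = A*E*t/m = 4.4000e+07*9.2916e-14*1225/4.1
D = 0.001222 Gy


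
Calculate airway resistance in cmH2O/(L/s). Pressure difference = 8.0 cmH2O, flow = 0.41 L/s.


R = dP / flow
R = 8.0 / 0.41
R = 19.51 cmH2O/(L/s)


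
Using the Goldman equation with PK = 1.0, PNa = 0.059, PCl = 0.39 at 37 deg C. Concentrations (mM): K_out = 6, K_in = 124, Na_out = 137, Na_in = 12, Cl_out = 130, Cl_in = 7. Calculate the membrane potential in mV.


Vm = (RT/F)*ln((PK*Ko + PNa*Nao + PCl*Cli)/(PK*Ki + PNa*Nai + PCl*Clo))
Numer = 16.813, Denom = 175.408
Vm = -62.67 mV


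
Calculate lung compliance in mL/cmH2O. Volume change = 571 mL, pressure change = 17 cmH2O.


C = dV / dP
C = 571 / 17
C = 33.59 mL/cmH2O


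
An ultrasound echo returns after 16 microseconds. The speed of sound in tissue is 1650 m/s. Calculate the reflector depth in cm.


depth = c * t / 2
t = 16 us = 1.6000e-05 s
depth = 1650 * 1.6000e-05 / 2
depth = 0.0132 m = 1.32 cm


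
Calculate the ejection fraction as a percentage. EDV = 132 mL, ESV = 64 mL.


SV = EDV - ESV = 132 - 64 = 68 mL
EF = SV/EDV * 100 = 68/132 * 100
EF = 51.52%


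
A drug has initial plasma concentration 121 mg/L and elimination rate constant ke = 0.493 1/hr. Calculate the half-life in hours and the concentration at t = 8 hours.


t_half = ln(2) / ke = 0.693147 / 0.493 = 1.406 hr
C(t) = C0 * exp(-ke*t) = 121 * exp(-0.493*8)
C(8) = 2.344 mg/L


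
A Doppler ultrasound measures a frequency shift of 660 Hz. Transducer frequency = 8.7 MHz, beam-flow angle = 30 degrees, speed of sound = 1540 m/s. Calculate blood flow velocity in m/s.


v = fd * c / (2 * f0 * cos(theta))
v = 660 * 1540 / (2 * 8.7000e+06 * cos(30))
v = 0.06745 m/s


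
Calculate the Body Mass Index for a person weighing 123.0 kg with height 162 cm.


BMI = weight / height^2
height = 162 cm = 1.62 m
BMI = 123.0 / 1.62^2
BMI = 46.87 kg/m^2


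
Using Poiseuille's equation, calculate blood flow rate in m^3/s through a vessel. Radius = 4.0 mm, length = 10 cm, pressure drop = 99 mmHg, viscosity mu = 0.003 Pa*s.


Q = pi*r^4*dP / (8*mu*L)
r = 0.004 m, L = 0.1 m
dP = 99 mmHg = 13198.878 Pa
Q = 0.004423 m^3/s


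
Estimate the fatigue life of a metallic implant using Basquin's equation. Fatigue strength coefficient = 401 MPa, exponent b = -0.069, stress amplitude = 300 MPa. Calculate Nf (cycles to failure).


sigma_a = sigma_f' * (2Nf)^b
2Nf = (sigma_a/sigma_f')^(1/b)
2Nf = (300/401)^(1/-0.069)
2Nf = 67.053584
Nf = 33.53


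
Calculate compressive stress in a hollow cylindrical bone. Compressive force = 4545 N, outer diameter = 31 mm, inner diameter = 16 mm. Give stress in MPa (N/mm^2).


A = pi*(r_o^2 - r_i^2)
r_o = 15.5 mm, r_i = 8 mm
A = 553.706 mm^2
sigma = F/A = 4545 / 553.706
sigma = 8.208 MPa


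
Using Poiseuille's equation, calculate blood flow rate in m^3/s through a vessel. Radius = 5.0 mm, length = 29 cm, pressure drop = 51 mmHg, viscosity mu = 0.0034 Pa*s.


Q = pi*r^4*dP / (8*mu*L)
r = 0.005 m, L = 0.29 m
dP = 51 mmHg = 6799.422 Pa
Q = 0.001693 m^3/s


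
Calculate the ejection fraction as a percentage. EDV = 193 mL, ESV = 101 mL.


SV = EDV - ESV = 193 - 101 = 92 mL
EF = SV/EDV * 100 = 92/193 * 100
EF = 47.67%


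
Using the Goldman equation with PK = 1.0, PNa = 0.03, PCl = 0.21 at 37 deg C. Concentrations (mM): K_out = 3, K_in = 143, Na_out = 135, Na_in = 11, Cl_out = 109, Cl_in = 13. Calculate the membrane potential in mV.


Vm = (RT/F)*ln((PK*Ko + PNa*Nao + PCl*Cli)/(PK*Ki + PNa*Nai + PCl*Clo))
Numer = 9.78, Denom = 166.22
Vm = -75.71 mV


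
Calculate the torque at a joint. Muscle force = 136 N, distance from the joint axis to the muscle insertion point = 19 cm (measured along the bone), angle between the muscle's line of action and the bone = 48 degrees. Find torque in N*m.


Torque = F * d * sin(theta)   (moment arm = d*sin(theta))
d = 19 cm = 0.19 m
Torque = 136 * 0.19 * sin(48)
Torque = 19.2 N*m


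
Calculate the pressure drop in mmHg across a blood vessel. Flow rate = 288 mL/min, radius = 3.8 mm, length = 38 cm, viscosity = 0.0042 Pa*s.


dP = 8*mu*L*Q / (pi*r^4)
Q = 288 mL/min = 4.8e-06 m^3/s
dP = 93.5578 Pa = 93.5578 / 133.322 mmHg = 0.7017 mmHg


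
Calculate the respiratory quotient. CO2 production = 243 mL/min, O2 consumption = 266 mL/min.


RQ = VCO2 / VO2
RQ = 243 / 266
RQ = 0.9135


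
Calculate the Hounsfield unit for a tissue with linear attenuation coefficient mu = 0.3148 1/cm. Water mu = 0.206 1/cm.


HU = ((mu_tissue - mu_water) / mu_water) * 1000
HU = ((0.3148 - 0.206) / 0.206) * 1000
HU = 528.2


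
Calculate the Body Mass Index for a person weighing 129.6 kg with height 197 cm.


BMI = weight / height^2
height = 197 cm = 1.97 m
BMI = 129.6 / 1.97^2
BMI = 33.39 kg/m^2


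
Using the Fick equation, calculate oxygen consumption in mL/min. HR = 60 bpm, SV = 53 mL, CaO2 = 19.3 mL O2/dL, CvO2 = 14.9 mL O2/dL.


CO = HR*SV = 60*53/1000 = 3.18 L/min
a-v O2 diff = 19.3 - 14.9 = 4.4 mL/dL
VO2 = CO * (CaO2-CvO2) * 10 dL/L
VO2 = 3.18 * 4.4 * 10
VO2 = 139.9 mL/min


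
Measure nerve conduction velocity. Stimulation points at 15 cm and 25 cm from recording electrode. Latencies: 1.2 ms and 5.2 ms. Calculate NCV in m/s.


Distance = (25 - 15) / 100 = 0.1 m
dt = (5.2 - 1.2) / 1000 = 0.004 s
NCV = dist / dt = 25 m/s


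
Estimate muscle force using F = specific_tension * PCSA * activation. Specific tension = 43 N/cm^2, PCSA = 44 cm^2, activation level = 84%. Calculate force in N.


F = sigma * PCSA * activation
F = 43 * 44 * 0.84
F = 1589 N


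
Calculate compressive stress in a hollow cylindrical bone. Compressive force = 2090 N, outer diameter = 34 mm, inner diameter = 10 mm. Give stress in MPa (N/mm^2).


A = pi*(r_o^2 - r_i^2)
r_o = 17 mm, r_i = 5 mm
A = 829.38 mm^2
sigma = F/A = 2090 / 829.38
sigma = 2.52 MPa


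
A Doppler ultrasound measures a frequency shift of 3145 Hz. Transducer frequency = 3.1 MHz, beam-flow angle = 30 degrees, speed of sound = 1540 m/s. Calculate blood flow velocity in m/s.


v = fd * c / (2 * f0 * cos(theta))
v = 3145 * 1540 / (2 * 3.1000e+06 * cos(30))
v = 0.902 m/s


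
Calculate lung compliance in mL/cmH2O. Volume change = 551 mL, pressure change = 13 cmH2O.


C = dV / dP
C = 551 / 13
C = 42.38 mL/cmH2O


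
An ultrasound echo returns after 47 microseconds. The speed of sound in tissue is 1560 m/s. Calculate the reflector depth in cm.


depth = c * t / 2
t = 47 us = 4.7000e-05 s
depth = 1560 * 4.7000e-05 / 2
depth = 0.03666 m = 3.666 cm


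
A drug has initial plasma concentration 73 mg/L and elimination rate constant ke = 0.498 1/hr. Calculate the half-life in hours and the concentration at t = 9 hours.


t_half = ln(2) / ke = 0.693147 / 0.498 = 1.392 hr
C(t) = C0 * exp(-ke*t) = 73 * exp(-0.498*9)
C(9) = 0.8257 mg/L


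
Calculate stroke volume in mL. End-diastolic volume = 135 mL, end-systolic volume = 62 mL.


SV = EDV - ESV
SV = 135 - 62
SV = 73 mL


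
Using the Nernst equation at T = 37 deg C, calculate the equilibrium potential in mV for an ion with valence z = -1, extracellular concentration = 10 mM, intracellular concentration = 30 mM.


E = (RT/(zF)) * ln(C_out/C_in)
T = 37 + 273.15 = 310.15 K
E = (8.314 * 310.15 / (-1 * 96485)) * ln(10/30)
E = 29.36 mV


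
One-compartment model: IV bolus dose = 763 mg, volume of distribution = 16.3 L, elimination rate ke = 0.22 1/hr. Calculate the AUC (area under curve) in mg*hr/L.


C0 = Dose/Vd = 763/16.3 = 46.8098 mg/L
AUC = C0/ke = 46.8098/0.22
AUC = 212.8 mg*hr/L


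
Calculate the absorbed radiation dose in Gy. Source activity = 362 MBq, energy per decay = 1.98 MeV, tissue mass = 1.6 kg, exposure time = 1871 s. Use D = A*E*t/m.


A = 362 MBq = 3.6200e+08 Bq
E = 1.98 MeV = 3.17196e-13 J
D = A*E*t/m = 3.6200e+08*3.17196e-13*1871/1.6
D = 0.1343 Gy


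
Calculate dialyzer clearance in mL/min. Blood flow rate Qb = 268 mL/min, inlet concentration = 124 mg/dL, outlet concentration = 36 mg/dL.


K = Qb * (Cb_in - Cb_out) / Cb_in
K = 268 * (124 - 36) / 124
K = 190.2 mL/min


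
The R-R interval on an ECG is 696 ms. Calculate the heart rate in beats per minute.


HR = 60 / RR_interval(s)
RR = 696 ms = 0.696 s
HR = 60 / 0.696 = 86.21 bpm


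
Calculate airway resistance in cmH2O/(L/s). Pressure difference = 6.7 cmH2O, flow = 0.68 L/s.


R = dP / flow
R = 6.7 / 0.68
R = 9.853 cmH2O/(L/s)


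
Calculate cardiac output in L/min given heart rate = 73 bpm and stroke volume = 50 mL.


CO = HR * SV
CO = 73 * 50 / 1000
CO = 3.65 L/min


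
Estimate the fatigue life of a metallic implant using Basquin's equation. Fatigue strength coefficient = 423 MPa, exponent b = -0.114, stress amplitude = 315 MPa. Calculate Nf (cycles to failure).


sigma_a = sigma_f' * (2Nf)^b
2Nf = (sigma_a/sigma_f')^(1/b)
2Nf = (315/423)^(1/-0.114)
2Nf = 13.27604
Nf = 6.638


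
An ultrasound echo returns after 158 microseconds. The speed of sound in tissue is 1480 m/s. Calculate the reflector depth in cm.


depth = c * t / 2
t = 158 us = 1.5800e-04 s
depth = 1480 * 1.5800e-04 / 2
depth = 0.11692 m = 11.692 cm


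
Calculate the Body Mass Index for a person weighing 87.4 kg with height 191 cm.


BMI = weight / height^2
height = 191 cm = 1.91 m
BMI = 87.4 / 1.91^2
BMI = 23.96 kg/m^2


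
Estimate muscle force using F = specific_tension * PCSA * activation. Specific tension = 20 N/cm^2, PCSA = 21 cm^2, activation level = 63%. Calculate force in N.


F = sigma * PCSA * activation
F = 20 * 21 * 0.63
F = 264.6 N


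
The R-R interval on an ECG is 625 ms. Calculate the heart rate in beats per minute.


HR = 60 / RR_interval(s)
RR = 625 ms = 0.625 s
HR = 60 / 0.625 = 96 bpm


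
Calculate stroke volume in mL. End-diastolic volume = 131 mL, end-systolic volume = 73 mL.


SV = EDV - ESV
SV = 131 - 73
SV = 58 mL


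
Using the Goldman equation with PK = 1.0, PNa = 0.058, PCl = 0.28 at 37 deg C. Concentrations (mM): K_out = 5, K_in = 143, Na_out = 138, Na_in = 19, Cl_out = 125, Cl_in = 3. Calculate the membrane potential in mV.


Vm = (RT/F)*ln((PK*Ko + PNa*Nao + PCl*Cli)/(PK*Ki + PNa*Nai + PCl*Clo))
Numer = 13.844, Denom = 179.102
Vm = -68.42 mV


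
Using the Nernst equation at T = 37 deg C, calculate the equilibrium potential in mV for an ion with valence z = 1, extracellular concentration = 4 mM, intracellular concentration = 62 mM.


E = (RT/(zF)) * ln(C_out/C_in)
T = 37 + 273.15 = 310.15 K
E = (8.314 * 310.15 / (1 * 96485)) * ln(4/62)
E = -73.25 mV


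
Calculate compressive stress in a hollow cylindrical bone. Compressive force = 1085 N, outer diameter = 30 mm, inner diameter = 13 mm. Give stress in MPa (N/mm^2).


A = pi*(r_o^2 - r_i^2)
r_o = 15 mm, r_i = 6.5 mm
A = 574.126 mm^2
sigma = F/A = 1085 / 574.126
sigma = 1.89 MPa


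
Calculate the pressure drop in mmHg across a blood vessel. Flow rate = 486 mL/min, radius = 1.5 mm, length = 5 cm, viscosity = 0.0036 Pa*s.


dP = 8*mu*L*Q / (pi*r^4)
Q = 486 mL/min = 8.1e-06 m^3/s
dP = 733.386 Pa = 733.386 / 133.322 mmHg = 5.501 mmHg


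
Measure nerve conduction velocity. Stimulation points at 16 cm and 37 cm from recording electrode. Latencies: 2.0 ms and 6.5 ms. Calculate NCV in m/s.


Distance = (37 - 16) / 100 = 0.21 m
dt = (6.5 - 2.0) / 1000 = 0.0045 s
NCV = dist / dt = 46.67 m/s


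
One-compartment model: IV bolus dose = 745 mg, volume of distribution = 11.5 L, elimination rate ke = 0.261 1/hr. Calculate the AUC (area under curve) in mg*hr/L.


C0 = Dose/Vd = 745/11.5 = 64.7826 mg/L
AUC = C0/ke = 64.7826/0.261
AUC = 248.2 mg*hr/L


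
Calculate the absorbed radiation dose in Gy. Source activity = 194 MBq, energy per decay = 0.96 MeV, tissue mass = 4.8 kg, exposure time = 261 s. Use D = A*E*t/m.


A = 194 MBq = 1.9400e+08 Bq
E = 0.96 MeV = 1.53792e-13 J
D = A*E*t/m = 1.9400e+08*1.53792e-13*261/4.8
D = 0.001622 Gy


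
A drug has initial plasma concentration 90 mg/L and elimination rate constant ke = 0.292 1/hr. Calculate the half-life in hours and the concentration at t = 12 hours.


t_half = ln(2) / ke = 0.693147 / 0.292 = 2.374 hr
C(t) = C0 * exp(-ke*t) = 90 * exp(-0.292*12)
C(12) = 2.707 mg/L


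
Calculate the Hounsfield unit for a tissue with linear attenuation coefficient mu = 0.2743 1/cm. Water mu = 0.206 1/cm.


HU = ((mu_tissue - mu_water) / mu_water) * 1000
HU = ((0.2743 - 0.206) / 0.206) * 1000
HU = 331.6


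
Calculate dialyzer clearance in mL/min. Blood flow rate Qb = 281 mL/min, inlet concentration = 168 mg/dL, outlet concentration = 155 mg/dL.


K = Qb * (Cb_in - Cb_out) / Cb_in
K = 281 * (168 - 155) / 168
K = 21.74 mL/min


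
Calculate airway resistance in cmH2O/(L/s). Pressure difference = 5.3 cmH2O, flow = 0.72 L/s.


R = dP / flow
R = 5.3 / 0.72
R = 7.361 cmH2O/(L/s)


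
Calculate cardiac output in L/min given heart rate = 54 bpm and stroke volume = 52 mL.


CO = HR * SV
CO = 54 * 52 / 1000
CO = 2.808 L/min


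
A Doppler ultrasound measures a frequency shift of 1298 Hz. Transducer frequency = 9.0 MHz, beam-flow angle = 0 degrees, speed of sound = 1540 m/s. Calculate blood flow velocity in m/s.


v = fd * c / (2 * f0 * cos(theta))
v = 1298 * 1540 / (2 * 9.0000e+06 * cos(0))
v = 0.1111 m/s


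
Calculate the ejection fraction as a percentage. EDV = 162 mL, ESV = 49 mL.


SV = EDV - ESV = 162 - 49 = 113 mL
EF = SV/EDV * 100 = 113/162 * 100
EF = 69.75%


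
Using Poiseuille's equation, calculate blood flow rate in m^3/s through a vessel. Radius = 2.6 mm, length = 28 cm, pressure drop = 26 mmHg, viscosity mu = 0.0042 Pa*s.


Q = pi*r^4*dP / (8*mu*L)
r = 0.0026 m, L = 0.28 m
dP = 26 mmHg = 3466.372 Pa
Q = 5.2896e-05 m^3/s


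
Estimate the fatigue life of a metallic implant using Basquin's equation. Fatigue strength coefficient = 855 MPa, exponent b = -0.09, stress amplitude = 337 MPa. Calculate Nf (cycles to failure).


sigma_a = sigma_f' * (2Nf)^b
2Nf = (sigma_a/sigma_f')^(1/b)
2Nf = (337/855)^(1/-0.09)
2Nf = 31090.278
Nf = 1.555e+04


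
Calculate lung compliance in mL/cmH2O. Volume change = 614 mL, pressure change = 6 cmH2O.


C = dV / dP
C = 614 / 6
C = 102.3 mL/cmH2O


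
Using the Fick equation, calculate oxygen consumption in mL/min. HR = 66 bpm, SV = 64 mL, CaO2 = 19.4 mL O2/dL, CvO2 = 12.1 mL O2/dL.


CO = HR*SV = 66*64/1000 = 4.224 L/min
a-v O2 diff = 19.4 - 12.1 = 7.3 mL/dL
VO2 = CO * (CaO2-CvO2) * 10 dL/L
VO2 = 4.224 * 7.3 * 10
VO2 = 308.4 mL/min


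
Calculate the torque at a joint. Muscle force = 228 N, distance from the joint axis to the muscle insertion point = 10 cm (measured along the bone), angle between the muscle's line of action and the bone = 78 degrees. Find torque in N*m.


Torque = F * d * sin(theta)   (moment arm = d*sin(theta))
d = 10 cm = 0.1 m
Torque = 228 * 0.1 * sin(78)
Torque = 22.3 N*m


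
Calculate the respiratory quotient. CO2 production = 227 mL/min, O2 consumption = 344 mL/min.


RQ = VCO2 / VO2
RQ = 227 / 344
RQ = 0.6599


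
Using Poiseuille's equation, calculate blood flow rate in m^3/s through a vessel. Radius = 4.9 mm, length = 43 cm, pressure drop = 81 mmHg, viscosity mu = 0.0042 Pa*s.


Q = pi*r^4*dP / (8*mu*L)
r = 0.0049 m, L = 0.43 m
dP = 81 mmHg = 10799.082 Pa
Q = 0.001354 m^3/s


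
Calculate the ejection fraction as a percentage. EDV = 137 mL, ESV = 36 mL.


SV = EDV - ESV = 137 - 36 = 101 mL
EF = SV/EDV * 100 = 101/137 * 100
EF = 73.72%


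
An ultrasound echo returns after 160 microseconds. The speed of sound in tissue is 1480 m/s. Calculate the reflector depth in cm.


depth = c * t / 2
t = 160 us = 1.6000e-04 s
depth = 1480 * 1.6000e-04 / 2
depth = 0.1184 m = 11.84 cm


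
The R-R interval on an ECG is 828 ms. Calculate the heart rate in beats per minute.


HR = 60 / RR_interval(s)
RR = 828 ms = 0.828 s
HR = 60 / 0.828 = 72.46 bpm


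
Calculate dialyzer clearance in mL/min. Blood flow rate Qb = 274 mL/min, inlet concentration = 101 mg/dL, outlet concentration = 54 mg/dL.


K = Qb * (Cb_in - Cb_out) / Cb_in
K = 274 * (101 - 54) / 101
K = 127.5 mL/min


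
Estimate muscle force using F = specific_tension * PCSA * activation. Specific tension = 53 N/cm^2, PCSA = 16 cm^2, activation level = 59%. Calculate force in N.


F = sigma * PCSA * activation
F = 53 * 16 * 0.59
F = 500.3 N


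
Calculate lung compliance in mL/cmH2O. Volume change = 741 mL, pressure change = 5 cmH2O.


C = dV / dP
C = 741 / 5
C = 148.2 mL/cmH2O


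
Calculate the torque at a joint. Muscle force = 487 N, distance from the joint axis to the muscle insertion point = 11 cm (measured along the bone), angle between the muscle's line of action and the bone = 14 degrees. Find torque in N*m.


Torque = F * d * sin(theta)   (moment arm = d*sin(theta))
d = 11 cm = 0.11 m
Torque = 487 * 0.11 * sin(14)
Torque = 12.96 N*m


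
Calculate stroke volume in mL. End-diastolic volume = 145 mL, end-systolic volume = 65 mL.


SV = EDV - ESV
SV = 145 - 65
SV = 80 mL


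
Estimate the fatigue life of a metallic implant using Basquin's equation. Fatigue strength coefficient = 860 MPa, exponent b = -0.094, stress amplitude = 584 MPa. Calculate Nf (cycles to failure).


sigma_a = sigma_f' * (2Nf)^b
2Nf = (sigma_a/sigma_f')^(1/b)
2Nf = (584/860)^(1/-0.094)
2Nf = 61.396657
Nf = 30.7


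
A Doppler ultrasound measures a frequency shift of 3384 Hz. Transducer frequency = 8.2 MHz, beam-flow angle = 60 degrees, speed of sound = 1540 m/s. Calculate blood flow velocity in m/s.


v = fd * c / (2 * f0 * cos(theta))
v = 3384 * 1540 / (2 * 8.2000e+06 * cos(60))
v = 0.6355 m/s


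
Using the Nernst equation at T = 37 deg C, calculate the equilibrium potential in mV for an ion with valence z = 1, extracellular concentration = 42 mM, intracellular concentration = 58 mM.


E = (RT/(zF)) * ln(C_out/C_in)
T = 37 + 273.15 = 310.15 K
E = (8.314 * 310.15 / (1 * 96485)) * ln(42/58)
E = -8.626 mV


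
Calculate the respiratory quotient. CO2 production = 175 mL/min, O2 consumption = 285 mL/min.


RQ = VCO2 / VO2
RQ = 175 / 285
RQ = 0.614


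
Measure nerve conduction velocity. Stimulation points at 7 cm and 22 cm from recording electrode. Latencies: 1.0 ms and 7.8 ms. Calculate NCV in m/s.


Distance = (22 - 7) / 100 = 0.15 m
dt = (7.8 - 1.0) / 1000 = 0.0068 s
NCV = dist / dt = 22.06 m/s


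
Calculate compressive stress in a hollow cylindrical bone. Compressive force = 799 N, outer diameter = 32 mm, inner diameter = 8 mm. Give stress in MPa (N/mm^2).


A = pi*(r_o^2 - r_i^2)
r_o = 16 mm, r_i = 4 mm
A = 753.982 mm^2
sigma = F/A = 799 / 753.982
sigma = 1.06 MPa


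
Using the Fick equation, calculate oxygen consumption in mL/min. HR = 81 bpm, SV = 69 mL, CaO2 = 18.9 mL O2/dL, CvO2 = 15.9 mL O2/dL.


CO = HR*SV = 81*69/1000 = 5.589 L/min
a-v O2 diff = 18.9 - 15.9 = 3 mL/dL
VO2 = CO * (CaO2-CvO2) * 10 dL/L
VO2 = 5.589 * 3 * 10
VO2 = 167.7 mL/min


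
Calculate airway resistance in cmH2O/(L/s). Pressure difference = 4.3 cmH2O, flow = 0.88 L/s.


R = dP / flow
R = 4.3 / 0.88
R = 4.886 cmH2O/(L/s)


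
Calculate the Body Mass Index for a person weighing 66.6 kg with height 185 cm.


BMI = weight / height^2
height = 185 cm = 1.85 m
BMI = 66.6 / 1.85^2
BMI = 19.46 kg/m^2


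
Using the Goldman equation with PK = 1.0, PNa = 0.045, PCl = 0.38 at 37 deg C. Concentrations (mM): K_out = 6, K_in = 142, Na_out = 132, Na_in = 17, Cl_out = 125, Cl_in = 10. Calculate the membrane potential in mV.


Vm = (RT/F)*ln((PK*Ko + PNa*Nao + PCl*Cli)/(PK*Ki + PNa*Nai + PCl*Clo))
Numer = 15.74, Denom = 190.265
Vm = -66.61 mV


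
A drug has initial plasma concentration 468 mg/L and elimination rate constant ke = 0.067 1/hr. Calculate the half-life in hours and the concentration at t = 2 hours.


t_half = ln(2) / ke = 0.693147 / 0.067 = 10.35 hr
C(t) = C0 * exp(-ke*t) = 468 * exp(-0.067*2)
C(2) = 409.3 mg/L


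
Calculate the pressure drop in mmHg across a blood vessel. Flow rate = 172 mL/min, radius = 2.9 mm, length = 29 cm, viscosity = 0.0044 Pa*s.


dP = 8*mu*L*Q / (pi*r^4)
Q = 172 mL/min = 2.86667e-06 m^3/s
dP = 131.697 Pa = 131.697 / 133.322 mmHg = 0.9878 mmHg


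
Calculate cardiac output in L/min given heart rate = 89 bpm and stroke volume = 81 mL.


CO = HR * SV
CO = 89 * 81 / 1000
CO = 7.209 L/min


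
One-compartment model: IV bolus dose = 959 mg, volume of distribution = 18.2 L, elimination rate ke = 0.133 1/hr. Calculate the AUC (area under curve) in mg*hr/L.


C0 = Dose/Vd = 959/18.2 = 52.6923 mg/L
AUC = C0/ke = 52.6923/0.133
AUC = 396.2 mg*hr/L


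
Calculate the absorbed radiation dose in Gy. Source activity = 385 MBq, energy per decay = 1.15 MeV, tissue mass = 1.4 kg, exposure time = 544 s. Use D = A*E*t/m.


A = 385 MBq = 3.8500e+08 Bq
E = 1.15 MeV = 1.8423e-13 J
D = A*E*t/m = 3.8500e+08*1.8423e-13*544/1.4
D = 0.02756 Gy


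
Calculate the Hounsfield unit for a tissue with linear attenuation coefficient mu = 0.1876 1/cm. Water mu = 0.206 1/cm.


HU = ((mu_tissue - mu_water) / mu_water) * 1000
HU = ((0.1876 - 0.206) / 0.206) * 1000
HU = -89.32


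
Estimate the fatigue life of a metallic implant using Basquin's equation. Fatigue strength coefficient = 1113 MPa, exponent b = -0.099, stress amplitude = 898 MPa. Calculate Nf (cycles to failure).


sigma_a = sigma_f' * (2Nf)^b
2Nf = (sigma_a/sigma_f')^(1/b)
2Nf = (898/1113)^(1/-0.099)
2Nf = 8.7418695
Nf = 4.371


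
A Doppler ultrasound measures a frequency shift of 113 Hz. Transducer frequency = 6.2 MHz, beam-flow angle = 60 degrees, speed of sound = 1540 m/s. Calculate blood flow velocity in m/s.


v = fd * c / (2 * f0 * cos(theta))
v = 113 * 1540 / (2 * 6.2000e+06 * cos(60))
v = 0.02807 m/s


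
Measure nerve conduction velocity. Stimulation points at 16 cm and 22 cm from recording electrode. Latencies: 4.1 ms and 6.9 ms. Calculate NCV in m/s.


Distance = (22 - 16) / 100 = 0.06 m
dt = (6.9 - 4.1) / 1000 = 0.0028 s
NCV = dist / dt = 21.43 m/s


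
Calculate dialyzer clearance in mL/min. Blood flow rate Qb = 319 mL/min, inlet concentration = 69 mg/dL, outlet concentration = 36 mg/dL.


K = Qb * (Cb_in - Cb_out) / Cb_in
K = 319 * (69 - 36) / 69
K = 152.6 mL/min


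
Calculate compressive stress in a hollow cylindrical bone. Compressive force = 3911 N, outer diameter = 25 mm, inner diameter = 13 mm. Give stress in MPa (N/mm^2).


A = pi*(r_o^2 - r_i^2)
r_o = 12.5 mm, r_i = 6.5 mm
A = 358.142 mm^2
sigma = F/A = 3911 / 358.142
sigma = 10.92 MPa


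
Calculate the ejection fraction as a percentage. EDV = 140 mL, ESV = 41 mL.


SV = EDV - ESV = 140 - 41 = 99 mL
EF = SV/EDV * 100 = 99/140 * 100
EF = 70.71%


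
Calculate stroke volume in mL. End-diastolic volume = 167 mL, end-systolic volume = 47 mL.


SV = EDV - ESV
SV = 167 - 47
SV = 120 mL


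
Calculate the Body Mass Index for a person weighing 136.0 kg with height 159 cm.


BMI = weight / height^2
height = 159 cm = 1.59 m
BMI = 136.0 / 1.59^2
BMI = 53.8 kg/m^2


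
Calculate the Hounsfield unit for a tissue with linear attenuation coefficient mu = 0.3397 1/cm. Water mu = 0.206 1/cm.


HU = ((mu_tissue - mu_water) / mu_water) * 1000
HU = ((0.3397 - 0.206) / 0.206) * 1000
HU = 649


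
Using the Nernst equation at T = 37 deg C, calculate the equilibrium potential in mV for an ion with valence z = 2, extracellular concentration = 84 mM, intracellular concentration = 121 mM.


E = (RT/(zF)) * ln(C_out/C_in)
T = 37 + 273.15 = 310.15 K
E = (8.314 * 310.15 / (2 * 96485)) * ln(84/121)
E = -4.877 mV


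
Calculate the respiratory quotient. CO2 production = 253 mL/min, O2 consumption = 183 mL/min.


RQ = VCO2 / VO2
RQ = 253 / 183
RQ = 1.383


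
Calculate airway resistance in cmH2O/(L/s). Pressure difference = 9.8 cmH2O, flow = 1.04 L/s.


R = dP / flow
R = 9.8 / 1.04
R = 9.423 cmH2O/(L/s)


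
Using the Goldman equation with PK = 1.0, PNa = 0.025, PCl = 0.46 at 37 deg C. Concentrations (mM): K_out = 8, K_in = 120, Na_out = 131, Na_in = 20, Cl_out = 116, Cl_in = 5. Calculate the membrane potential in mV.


Vm = (RT/F)*ln((PK*Ko + PNa*Nao + PCl*Cli)/(PK*Ki + PNa*Nai + PCl*Clo))
Numer = 13.575, Denom = 173.86
Vm = -68.15 mV


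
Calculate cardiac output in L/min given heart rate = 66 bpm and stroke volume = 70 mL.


CO = HR * SV
CO = 66 * 70 / 1000
CO = 4.62 L/min


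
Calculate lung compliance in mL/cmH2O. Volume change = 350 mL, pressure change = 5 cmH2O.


C = dV / dP
C = 350 / 5
C = 70 mL/cmH2O


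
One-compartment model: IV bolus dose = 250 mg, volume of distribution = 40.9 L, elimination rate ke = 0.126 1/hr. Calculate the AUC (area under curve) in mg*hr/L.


C0 = Dose/Vd = 250/40.9 = 6.11247 mg/L
AUC = C0/ke = 6.11247/0.126
AUC = 48.51 mg*hr/L


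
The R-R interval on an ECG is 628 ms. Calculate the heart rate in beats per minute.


HR = 60 / RR_interval(s)
RR = 628 ms = 0.628 s
HR = 60 / 0.628 = 95.54 bpm


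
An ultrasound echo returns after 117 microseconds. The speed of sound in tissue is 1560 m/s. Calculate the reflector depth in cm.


depth = c * t / 2
t = 117 us = 1.1700e-04 s
depth = 1560 * 1.1700e-04 / 2
depth = 0.09126 m = 9.126 cm
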